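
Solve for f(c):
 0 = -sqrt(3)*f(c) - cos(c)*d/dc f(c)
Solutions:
 f(c) = C1*(sin(c) - 1)^(sqrt(3)/2)/(sin(c) + 1)^(sqrt(3)/2)


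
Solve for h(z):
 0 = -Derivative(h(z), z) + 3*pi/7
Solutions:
 h(z) = C1 + 3*pi*z/7


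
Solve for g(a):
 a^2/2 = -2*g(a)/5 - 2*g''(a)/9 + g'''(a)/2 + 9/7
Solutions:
 g(a) = C1*exp(a*(-2^(1/3)*5^(2/3)*(81*sqrt(60009) + 19843)^(1/3) - 40*2^(2/3)*5^(1/3)/(81*sqrt(60009) + 19843)^(1/3) + 40)/270)*sin(10^(1/3)*sqrt(3)*a*(-5^(1/3)*(81*sqrt(60009) + 19843)^(1/3) + 40*2^(1/3)/(81*sqrt(60009) + 19843)^(1/3))/270) + C2*exp(a*(-2^(1/3)*5^(2/3)*(81*sqrt(60009) + 19843)^(1/3) - 40*2^(2/3)*5^(1/3)/(81*sqrt(60009) + 19843)^(1/3) + 40)/270)*cos(10^(1/3)*sqrt(3)*a*(-5^(1/3)*(81*sqrt(60009) + 19843)^(1/3) + 40*2^(1/3)/(81*sqrt(60009) + 19843)^(1/3))/270) + C3*exp(a*(40*2^(2/3)*5^(1/3)/(81*sqrt(60009) + 19843)^(1/3) + 20 + 2^(1/3)*5^(2/3)*(81*sqrt(60009) + 19843)^(1/3))/135) - 5*a^2/4 + 290/63


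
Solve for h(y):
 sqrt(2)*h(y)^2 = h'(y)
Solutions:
 h(y) = -1/(C1 + sqrt(2)*y)


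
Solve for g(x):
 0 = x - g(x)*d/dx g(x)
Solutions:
 g(x) = -sqrt(C1 + x^2)
 g(x) = sqrt(C1 + x^2)


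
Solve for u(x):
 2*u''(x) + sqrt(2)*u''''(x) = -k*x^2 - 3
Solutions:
 u(x) = C1 + C2*x + C3*sin(2^(1/4)*x) + C4*cos(2^(1/4)*x) - k*x^4/24 + x^2*(sqrt(2)*k - 3)/4


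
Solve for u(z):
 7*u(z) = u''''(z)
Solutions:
 u(z) = C1*exp(-7^(1/4)*z) + C2*exp(7^(1/4)*z) + C3*sin(7^(1/4)*z) + C4*cos(7^(1/4)*z)


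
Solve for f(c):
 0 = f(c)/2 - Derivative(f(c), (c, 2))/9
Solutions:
 f(c) = C1*exp(-3*sqrt(2)*c/2) + C2*exp(3*sqrt(2)*c/2)


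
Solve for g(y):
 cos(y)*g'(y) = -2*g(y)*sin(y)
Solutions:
 g(y) = C1*cos(y)^2


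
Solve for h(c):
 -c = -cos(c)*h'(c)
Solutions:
 h(c) = C1 + Integral(c/cos(c), c)


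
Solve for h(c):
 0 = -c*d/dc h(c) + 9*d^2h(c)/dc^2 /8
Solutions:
 h(c) = C1 + C2*erfi(2*c/3)


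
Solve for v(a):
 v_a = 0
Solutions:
 v(a) = C1


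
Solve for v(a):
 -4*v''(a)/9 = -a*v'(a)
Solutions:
 v(a) = C1 + C2*erfi(3*sqrt(2)*a/4)


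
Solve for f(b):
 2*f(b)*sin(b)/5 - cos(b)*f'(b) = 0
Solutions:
 f(b) = C1/cos(b)^(2/5)


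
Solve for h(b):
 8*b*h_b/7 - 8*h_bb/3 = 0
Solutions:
 h(b) = C1 + C2*erfi(sqrt(42)*b/14)


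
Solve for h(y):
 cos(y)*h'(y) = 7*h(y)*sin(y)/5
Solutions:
 h(y) = C1/cos(y)^(7/5)


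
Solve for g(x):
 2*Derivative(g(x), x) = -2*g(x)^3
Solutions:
 g(x) = -sqrt(2)*sqrt(-1/(C1 - x))/2
 g(x) = sqrt(2)*sqrt(-1/(C1 - x))/2


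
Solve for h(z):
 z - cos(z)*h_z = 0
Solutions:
 h(z) = C1 + Integral(z/cos(z), z)


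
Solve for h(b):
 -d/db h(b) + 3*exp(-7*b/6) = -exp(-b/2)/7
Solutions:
 h(b) = C1 - 2*exp(-b/2)/7 - 18*exp(-7*b/6)/7


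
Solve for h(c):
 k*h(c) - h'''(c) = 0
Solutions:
 h(c) = C1*exp(c*k^(1/3)) + C2*exp(c*k^(1/3)*(-1 + sqrt(3)*I)/2) + C3*exp(-c*k^(1/3)*(1 + sqrt(3)*I)/2)


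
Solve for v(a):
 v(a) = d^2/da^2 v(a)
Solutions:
 v(a) = C1*exp(-a) + C2*exp(a)


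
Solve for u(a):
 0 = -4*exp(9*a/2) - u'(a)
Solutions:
 u(a) = C1 - 8*exp(9*a/2)/9


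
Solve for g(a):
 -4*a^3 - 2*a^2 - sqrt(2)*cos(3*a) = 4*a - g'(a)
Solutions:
 g(a) = C1 + a^4 + 2*a^3/3 + 2*a^2 + sqrt(2)*sin(3*a)/3


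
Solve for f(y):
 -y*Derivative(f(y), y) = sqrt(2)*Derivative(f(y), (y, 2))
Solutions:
 f(y) = C1 + C2*erf(2^(1/4)*y/2)


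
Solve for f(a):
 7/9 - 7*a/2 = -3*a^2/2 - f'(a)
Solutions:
 f(a) = C1 - a^3/2 + 7*a^2/4 - 7*a/9


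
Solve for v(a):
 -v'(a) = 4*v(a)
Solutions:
 v(a) = C1*exp(-4*a)


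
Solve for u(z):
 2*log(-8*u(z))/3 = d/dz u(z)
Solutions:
 -3*Integral(1/(log(-_y) + 3*log(2)), (_y, u(z)))/2 = C1 - z


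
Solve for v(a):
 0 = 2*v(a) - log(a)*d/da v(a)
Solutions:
 v(a) = C1*exp(2*li(a))


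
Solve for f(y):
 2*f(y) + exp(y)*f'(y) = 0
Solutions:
 f(y) = C1*exp(2*exp(-y))


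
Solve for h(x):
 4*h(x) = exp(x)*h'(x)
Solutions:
 h(x) = C1*exp(-4*exp(-x))


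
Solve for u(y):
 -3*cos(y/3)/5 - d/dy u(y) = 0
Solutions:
 u(y) = C1 - 9*sin(y/3)/5


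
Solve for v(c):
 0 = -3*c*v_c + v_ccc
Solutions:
 v(c) = C1 + Integral(C2*airyai(3^(1/3)*c) + C3*airybi(3^(1/3)*c), c)


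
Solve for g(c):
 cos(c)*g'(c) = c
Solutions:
 g(c) = C1 + Integral(c/cos(c), c)


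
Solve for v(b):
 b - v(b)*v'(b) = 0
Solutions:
 v(b) = -sqrt(C1 + b^2)
 v(b) = sqrt(C1 + b^2)


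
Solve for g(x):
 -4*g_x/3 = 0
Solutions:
 g(x) = C1


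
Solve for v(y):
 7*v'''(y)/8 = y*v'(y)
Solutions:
 v(y) = C1 + Integral(C2*airyai(2*7^(2/3)*y/7) + C3*airybi(2*7^(2/3)*y/7), y)


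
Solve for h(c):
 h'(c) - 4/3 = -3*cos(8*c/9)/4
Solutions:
 h(c) = C1 + 4*c/3 - 27*sin(8*c/9)/32


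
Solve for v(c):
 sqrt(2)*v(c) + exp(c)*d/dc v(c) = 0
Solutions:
 v(c) = C1*exp(sqrt(2)*exp(-c))


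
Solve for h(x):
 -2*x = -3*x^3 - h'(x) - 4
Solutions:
 h(x) = C1 - 3*x^4/4 + x^2 - 4*x


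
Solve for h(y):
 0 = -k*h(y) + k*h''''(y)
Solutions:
 h(y) = C1*exp(-y) + C2*exp(y) + C3*sin(y) + C4*cos(y)


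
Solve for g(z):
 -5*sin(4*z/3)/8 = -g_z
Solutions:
 g(z) = C1 - 15*cos(4*z/3)/32


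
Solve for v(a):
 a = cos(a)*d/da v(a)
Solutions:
 v(a) = C1 + Integral(a/cos(a), a)


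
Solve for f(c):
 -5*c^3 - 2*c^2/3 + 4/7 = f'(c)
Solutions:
 f(c) = C1 - 5*c^4/4 - 2*c^3/9 + 4*c/7


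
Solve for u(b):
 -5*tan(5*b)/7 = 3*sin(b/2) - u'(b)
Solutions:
 u(b) = C1 - log(cos(5*b))/7 - 6*cos(b/2)


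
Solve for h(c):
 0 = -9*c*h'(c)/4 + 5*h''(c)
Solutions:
 h(c) = C1 + C2*erfi(3*sqrt(10)*c/20)


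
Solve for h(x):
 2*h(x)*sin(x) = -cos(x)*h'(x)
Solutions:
 h(x) = C1*cos(x)^2


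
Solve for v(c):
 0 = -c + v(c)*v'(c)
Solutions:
 v(c) = -sqrt(C1 + c^2)
 v(c) = sqrt(C1 + c^2)


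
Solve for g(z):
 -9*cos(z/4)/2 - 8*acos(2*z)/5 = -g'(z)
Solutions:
 g(z) = C1 + 8*z*acos(2*z)/5 - 4*sqrt(1 - 4*z^2)/5 + 18*sin(z/4)


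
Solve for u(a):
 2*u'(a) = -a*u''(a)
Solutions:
 u(a) = C1 + C2/a


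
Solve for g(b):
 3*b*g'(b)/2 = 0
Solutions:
 g(b) = C1


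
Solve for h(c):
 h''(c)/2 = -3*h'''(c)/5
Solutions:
 h(c) = C1 + C2*c + C3*exp(-5*c/6)


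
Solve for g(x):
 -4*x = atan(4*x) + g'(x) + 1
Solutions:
 g(x) = C1 - 2*x^2 - x*atan(4*x) - x + log(16*x^2 + 1)/8


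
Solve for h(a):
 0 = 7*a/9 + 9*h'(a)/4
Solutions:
 h(a) = C1 - 14*a^2/81


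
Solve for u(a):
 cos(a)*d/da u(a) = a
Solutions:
 u(a) = C1 + Integral(a/cos(a), a)


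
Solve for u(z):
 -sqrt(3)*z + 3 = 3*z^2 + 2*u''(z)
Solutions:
 u(z) = C1 + C2*z - z^4/8 - sqrt(3)*z^3/12 + 3*z^2/4


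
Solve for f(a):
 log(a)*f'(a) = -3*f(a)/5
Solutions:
 f(a) = C1*exp(-3*li(a)/5)


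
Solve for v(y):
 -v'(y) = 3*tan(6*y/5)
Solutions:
 v(y) = C1 + 5*log(cos(6*y/5))/2


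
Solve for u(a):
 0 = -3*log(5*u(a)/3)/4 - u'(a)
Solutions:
 -4*Integral(1/(-log(_y) - log(5) + log(3)), (_y, u(a)))/3 = C1 - a


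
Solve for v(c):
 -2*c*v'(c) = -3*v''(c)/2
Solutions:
 v(c) = C1 + C2*erfi(sqrt(6)*c/3)


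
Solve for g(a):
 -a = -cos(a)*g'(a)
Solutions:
 g(a) = C1 + Integral(a/cos(a), a)


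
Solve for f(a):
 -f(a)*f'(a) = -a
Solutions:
 f(a) = -sqrt(C1 + a^2)
 f(a) = sqrt(C1 + a^2)


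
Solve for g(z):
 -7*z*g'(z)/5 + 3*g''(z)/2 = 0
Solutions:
 g(z) = C1 + C2*erfi(sqrt(105)*z/15)


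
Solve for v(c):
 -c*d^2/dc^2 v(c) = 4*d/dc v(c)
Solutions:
 v(c) = C1 + C2/c^3


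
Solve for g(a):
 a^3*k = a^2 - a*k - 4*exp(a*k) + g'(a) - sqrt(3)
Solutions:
 g(a) = C1 + a^4*k/4 - a^3/3 + a^2*k/2 + sqrt(3)*a + 4*exp(a*k)/k


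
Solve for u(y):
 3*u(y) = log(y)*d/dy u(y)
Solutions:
 u(y) = C1*exp(3*li(y))


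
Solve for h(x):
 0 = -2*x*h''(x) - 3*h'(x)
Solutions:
 h(x) = C1 + C2/sqrt(x)


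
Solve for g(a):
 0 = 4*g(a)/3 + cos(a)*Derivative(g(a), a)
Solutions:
 g(a) = C1*(sin(a) - 1)^(2/3)/(sin(a) + 1)^(2/3)


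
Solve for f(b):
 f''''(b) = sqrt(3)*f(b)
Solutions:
 f(b) = C1*exp(-3^(1/8)*b) + C2*exp(3^(1/8)*b) + C3*sin(3^(1/8)*b) + C4*cos(3^(1/8)*b)


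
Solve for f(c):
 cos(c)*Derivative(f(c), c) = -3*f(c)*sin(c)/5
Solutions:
 f(c) = C1*cos(c)^(3/5)


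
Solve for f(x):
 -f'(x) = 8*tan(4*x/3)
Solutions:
 f(x) = C1 + 6*log(cos(4*x/3))


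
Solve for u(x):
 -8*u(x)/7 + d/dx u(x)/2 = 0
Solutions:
 u(x) = C1*exp(16*x/7)


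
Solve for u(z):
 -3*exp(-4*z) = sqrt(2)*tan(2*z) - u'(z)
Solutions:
 u(z) = C1 + sqrt(2)*log(tan(2*z)^2 + 1)/4 - 3*exp(-4*z)/4


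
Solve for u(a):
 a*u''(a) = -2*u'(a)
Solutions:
 u(a) = C1 + C2/a


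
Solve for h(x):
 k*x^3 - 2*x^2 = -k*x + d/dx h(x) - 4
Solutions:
 h(x) = C1 + k*x^4/4 + k*x^2/2 - 2*x^3/3 + 4*x


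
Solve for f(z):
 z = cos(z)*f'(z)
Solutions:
 f(z) = C1 + Integral(z/cos(z), z)


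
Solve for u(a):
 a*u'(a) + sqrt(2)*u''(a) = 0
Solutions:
 u(a) = C1 + C2*erf(2^(1/4)*a/2)


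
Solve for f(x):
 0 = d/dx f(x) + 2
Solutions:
 f(x) = C1 - 2*x


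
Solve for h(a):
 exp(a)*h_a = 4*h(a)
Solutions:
 h(a) = C1*exp(-4*exp(-a))


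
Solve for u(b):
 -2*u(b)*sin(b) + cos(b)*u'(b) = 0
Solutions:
 u(b) = C1/cos(b)^2


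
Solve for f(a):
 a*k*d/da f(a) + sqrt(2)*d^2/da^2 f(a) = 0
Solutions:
 f(a) = Piecewise((-2^(3/4)*sqrt(pi)*C1*erf(2^(1/4)*a*sqrt(k)/2)/(2*sqrt(k)) - C2, (k > 0) | (k < 0)), (-C1*a - C2, True))


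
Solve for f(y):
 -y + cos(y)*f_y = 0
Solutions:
 f(y) = C1 + Integral(y/cos(y), y)


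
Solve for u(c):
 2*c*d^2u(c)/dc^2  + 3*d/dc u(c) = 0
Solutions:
 u(c) = C1 + C2/sqrt(c)


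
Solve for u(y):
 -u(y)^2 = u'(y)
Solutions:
 u(y) = 1/(C1 + y)


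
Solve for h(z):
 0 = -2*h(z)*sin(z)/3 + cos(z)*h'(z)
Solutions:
 h(z) = C1/cos(z)^(2/3)


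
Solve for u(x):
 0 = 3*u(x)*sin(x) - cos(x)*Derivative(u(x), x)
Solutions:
 u(x) = C1/cos(x)^3


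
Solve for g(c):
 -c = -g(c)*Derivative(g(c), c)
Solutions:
 g(c) = -sqrt(C1 + c^2)
 g(c) = sqrt(C1 + c^2)


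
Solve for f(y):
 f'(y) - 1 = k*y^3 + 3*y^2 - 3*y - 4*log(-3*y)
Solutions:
 f(y) = C1 + k*y^4/4 + y^3 - 3*y^2/2 - 4*y*log(-y) + y*(5 - 4*log(3))


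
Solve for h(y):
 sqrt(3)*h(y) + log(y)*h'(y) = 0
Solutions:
 h(y) = C1*exp(-sqrt(3)*li(y))


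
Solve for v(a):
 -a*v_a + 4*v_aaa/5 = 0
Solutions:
 v(a) = C1 + Integral(C2*airyai(10^(1/3)*a/2) + C3*airybi(10^(1/3)*a/2), a)


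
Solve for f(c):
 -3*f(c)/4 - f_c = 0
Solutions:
 f(c) = C1*exp(-3*c/4)


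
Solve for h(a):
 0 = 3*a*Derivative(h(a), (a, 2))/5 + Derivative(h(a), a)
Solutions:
 h(a) = C1 + C2/a^(2/3)


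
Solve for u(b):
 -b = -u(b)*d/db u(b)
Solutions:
 u(b) = -sqrt(C1 + b^2)
 u(b) = sqrt(C1 + b^2)


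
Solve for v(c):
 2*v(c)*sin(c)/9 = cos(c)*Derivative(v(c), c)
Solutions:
 v(c) = C1/cos(c)^(2/9)


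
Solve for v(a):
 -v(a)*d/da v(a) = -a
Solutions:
 v(a) = -sqrt(C1 + a^2)
 v(a) = sqrt(C1 + a^2)


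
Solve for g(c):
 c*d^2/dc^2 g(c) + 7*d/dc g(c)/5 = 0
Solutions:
 g(c) = C1 + C2/c^(2/5)


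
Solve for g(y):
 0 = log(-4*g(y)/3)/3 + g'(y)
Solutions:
 3*Integral(1/(log(-_y) - log(3) + 2*log(2)), (_y, g(y))) = C1 - y


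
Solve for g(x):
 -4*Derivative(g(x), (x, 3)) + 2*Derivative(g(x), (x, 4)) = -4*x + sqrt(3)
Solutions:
 g(x) = C1 + C2*x + C3*x^2 + C4*exp(2*x) + x^4/24 + x^3*(2 - sqrt(3))/24


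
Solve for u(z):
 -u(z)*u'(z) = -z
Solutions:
 u(z) = -sqrt(C1 + z^2)
 u(z) = sqrt(C1 + z^2)


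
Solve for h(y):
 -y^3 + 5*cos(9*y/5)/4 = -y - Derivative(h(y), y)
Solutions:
 h(y) = C1 + y^4/4 - y^2/2 - 25*sin(9*y/5)/36


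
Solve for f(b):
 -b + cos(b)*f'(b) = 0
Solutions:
 f(b) = C1 + Integral(b/cos(b), b)


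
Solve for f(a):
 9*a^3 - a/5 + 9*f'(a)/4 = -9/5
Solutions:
 f(a) = C1 - a^4 + 2*a^2/45 - 4*a/5


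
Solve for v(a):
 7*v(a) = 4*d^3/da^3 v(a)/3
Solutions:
 v(a) = C3*exp(42^(1/3)*a/2) + (C1*sin(14^(1/3)*3^(5/6)*a/4) + C2*cos(14^(1/3)*3^(5/6)*a/4))*exp(-42^(1/3)*a/4)


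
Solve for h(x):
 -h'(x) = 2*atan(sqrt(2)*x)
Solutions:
 h(x) = C1 - 2*x*atan(sqrt(2)*x) + sqrt(2)*log(2*x^2 + 1)/2


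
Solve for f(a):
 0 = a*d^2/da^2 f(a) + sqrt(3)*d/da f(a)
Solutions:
 f(a) = C1 + C2*a^(1 - sqrt(3))


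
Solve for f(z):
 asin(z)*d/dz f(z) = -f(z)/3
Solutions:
 f(z) = C1*exp(-Integral(1/asin(z), z)/3)


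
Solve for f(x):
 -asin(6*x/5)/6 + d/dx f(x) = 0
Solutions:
 f(x) = C1 + x*asin(6*x/5)/6 + sqrt(25 - 36*x^2)/36


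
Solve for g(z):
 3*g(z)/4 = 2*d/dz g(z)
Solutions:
 g(z) = C1*exp(3*z/8)


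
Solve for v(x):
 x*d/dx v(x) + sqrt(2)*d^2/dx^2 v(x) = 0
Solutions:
 v(x) = C1 + C2*erf(2^(1/4)*x/2)


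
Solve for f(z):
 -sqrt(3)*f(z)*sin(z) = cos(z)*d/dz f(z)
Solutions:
 f(z) = C1*cos(z)^(sqrt(3))


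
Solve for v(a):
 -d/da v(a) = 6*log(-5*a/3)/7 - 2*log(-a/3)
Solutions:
 v(a) = C1 + 8*a*log(-a)/7 + a*(-log(46875)/7 - 8/7 - log(3))


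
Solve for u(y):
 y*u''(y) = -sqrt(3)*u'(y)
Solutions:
 u(y) = C1 + C2*y^(1 - sqrt(3))


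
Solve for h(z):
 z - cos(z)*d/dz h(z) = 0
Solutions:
 h(z) = C1 + Integral(z/cos(z), z)


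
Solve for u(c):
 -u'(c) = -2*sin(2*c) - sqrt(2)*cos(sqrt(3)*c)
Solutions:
 u(c) = C1 + sqrt(6)*sin(sqrt(3)*c)/3 - cos(2*c)


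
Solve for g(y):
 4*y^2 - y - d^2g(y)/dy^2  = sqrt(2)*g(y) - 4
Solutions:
 g(y) = C1*sin(2^(1/4)*y) + C2*cos(2^(1/4)*y) + 2*sqrt(2)*y^2 - sqrt(2)*y/2 - 4 + 2*sqrt(2)


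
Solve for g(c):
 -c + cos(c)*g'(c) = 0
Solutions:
 g(c) = C1 + Integral(c/cos(c), c)


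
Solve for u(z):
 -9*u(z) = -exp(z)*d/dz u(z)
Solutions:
 u(z) = C1*exp(-9*exp(-z))


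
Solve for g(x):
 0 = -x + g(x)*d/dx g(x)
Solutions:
 g(x) = -sqrt(C1 + x^2)
 g(x) = sqrt(C1 + x^2)


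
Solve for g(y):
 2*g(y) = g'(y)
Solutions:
 g(y) = C1*exp(2*y)


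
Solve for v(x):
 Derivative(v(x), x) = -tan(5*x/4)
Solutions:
 v(x) = C1 + 4*log(cos(5*x/4))/5


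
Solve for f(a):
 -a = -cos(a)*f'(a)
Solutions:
 f(a) = C1 + Integral(a/cos(a), a)


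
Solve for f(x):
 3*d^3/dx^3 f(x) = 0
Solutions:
 f(x) = C1 + C2*x + C3*x^2


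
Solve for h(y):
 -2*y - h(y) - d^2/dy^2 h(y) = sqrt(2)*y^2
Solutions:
 h(y) = C1*sin(y) + C2*cos(y) - sqrt(2)*y^2 - 2*y + 2*sqrt(2)


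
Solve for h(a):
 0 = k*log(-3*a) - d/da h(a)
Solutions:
 h(a) = C1 + a*k*log(-a) + a*k*(-1 + log(3))


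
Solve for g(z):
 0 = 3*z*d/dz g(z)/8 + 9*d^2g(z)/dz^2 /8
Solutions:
 g(z) = C1 + C2*erf(sqrt(6)*z/6)


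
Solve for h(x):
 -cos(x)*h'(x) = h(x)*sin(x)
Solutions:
 h(x) = C1*cos(x)


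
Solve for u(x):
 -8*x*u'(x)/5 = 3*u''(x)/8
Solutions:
 u(x) = C1 + C2*erf(4*sqrt(30)*x/15)


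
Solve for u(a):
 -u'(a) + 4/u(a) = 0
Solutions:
 u(a) = -sqrt(C1 + 8*a)
 u(a) = sqrt(C1 + 8*a)


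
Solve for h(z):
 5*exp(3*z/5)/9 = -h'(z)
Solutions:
 h(z) = C1 - 25*exp(3*z/5)/27


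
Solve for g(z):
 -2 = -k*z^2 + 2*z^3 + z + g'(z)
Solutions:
 g(z) = C1 + k*z^3/3 - z^4/2 - z^2/2 - 2*z


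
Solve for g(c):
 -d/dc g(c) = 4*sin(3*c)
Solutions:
 g(c) = C1 + 4*cos(3*c)/3


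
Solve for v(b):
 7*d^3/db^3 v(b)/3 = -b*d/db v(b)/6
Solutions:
 v(b) = C1 + Integral(C2*airyai(-14^(2/3)*b/14) + C3*airybi(-14^(2/3)*b/14), b)


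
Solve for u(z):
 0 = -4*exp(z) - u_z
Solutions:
 u(z) = C1 - 4*exp(z)


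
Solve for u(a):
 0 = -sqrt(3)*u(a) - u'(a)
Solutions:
 u(a) = C1*exp(-sqrt(3)*a)


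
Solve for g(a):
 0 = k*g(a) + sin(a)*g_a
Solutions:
 g(a) = C1*exp(k*(-log(cos(a) - 1) + log(cos(a) + 1))/2)


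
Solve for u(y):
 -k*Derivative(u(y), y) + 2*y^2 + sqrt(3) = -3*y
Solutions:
 u(y) = C1 + 2*y^3/(3*k) + 3*y^2/(2*k) + sqrt(3)*y/k


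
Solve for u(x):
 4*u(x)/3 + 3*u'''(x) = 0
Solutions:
 u(x) = C3*exp(-2^(2/3)*3^(1/3)*x/3) + (C1*sin(2^(2/3)*3^(5/6)*x/6) + C2*cos(2^(2/3)*3^(5/6)*x/6))*exp(2^(2/3)*3^(1/3)*x/6)


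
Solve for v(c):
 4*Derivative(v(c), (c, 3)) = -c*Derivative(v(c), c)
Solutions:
 v(c) = C1 + Integral(C2*airyai(-2^(1/3)*c/2) + C3*airybi(-2^(1/3)*c/2), c)


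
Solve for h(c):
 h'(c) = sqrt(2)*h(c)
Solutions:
 h(c) = C1*exp(sqrt(2)*c)


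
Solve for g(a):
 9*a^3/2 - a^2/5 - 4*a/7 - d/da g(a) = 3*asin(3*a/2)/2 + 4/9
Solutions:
 g(a) = C1 + 9*a^4/8 - a^3/15 - 2*a^2/7 - 3*a*asin(3*a/2)/2 - 4*a/9 - sqrt(4 - 9*a^2)/2


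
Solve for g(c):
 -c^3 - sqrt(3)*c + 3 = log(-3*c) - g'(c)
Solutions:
 g(c) = C1 + c^4/4 + sqrt(3)*c^2/2 + c*log(-c) + c*(-4 + log(3))


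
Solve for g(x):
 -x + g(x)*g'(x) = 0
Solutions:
 g(x) = -sqrt(C1 + x^2)
 g(x) = sqrt(C1 + x^2)


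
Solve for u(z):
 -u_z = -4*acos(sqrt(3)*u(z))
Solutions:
 Integral(1/acos(sqrt(3)*_y), (_y, u(z))) = C1 + 4*z


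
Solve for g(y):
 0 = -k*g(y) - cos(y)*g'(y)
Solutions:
 g(y) = C1*exp(k*(log(sin(y) - 1) - log(sin(y) + 1))/2)


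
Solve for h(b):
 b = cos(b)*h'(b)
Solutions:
 h(b) = C1 + Integral(b/cos(b), b)


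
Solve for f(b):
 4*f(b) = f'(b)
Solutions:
 f(b) = C1*exp(4*b)


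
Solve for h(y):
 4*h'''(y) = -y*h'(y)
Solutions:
 h(y) = C1 + Integral(C2*airyai(-2^(1/3)*y/2) + C3*airybi(-2^(1/3)*y/2), y)


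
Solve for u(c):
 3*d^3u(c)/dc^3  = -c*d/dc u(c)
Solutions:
 u(c) = C1 + Integral(C2*airyai(-3^(2/3)*c/3) + C3*airybi(-3^(2/3)*c/3), c)


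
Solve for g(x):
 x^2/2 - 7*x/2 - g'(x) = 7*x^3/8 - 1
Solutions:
 g(x) = C1 - 7*x^4/32 + x^3/6 - 7*x^2/4 + x


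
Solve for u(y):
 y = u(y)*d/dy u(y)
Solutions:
 u(y) = -sqrt(C1 + y^2)
 u(y) = sqrt(C1 + y^2)


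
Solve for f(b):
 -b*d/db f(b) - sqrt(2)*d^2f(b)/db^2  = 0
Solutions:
 f(b) = C1 + C2*erf(2^(1/4)*b/2)


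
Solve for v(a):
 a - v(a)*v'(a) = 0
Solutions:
 v(a) = -sqrt(C1 + a^2)
 v(a) = sqrt(C1 + a^2)


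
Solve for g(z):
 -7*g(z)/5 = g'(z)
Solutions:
 g(z) = C1*exp(-7*z/5)


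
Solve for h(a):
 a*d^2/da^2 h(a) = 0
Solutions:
 h(a) = C1 + C2*a


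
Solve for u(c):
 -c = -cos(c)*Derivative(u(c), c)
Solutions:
 u(c) = C1 + Integral(c/cos(c), c)


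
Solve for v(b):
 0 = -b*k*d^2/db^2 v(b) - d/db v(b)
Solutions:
 v(b) = C1 + b^(((re(k) - 1)*re(k) + im(k)^2)/(re(k)^2 + im(k)^2))*(C2*sin(log(b)*Abs(im(k))/(re(k)^2 + im(k)^2)) + C3*cos(log(b)*im(k)/(re(k)^2 + im(k)^2)))


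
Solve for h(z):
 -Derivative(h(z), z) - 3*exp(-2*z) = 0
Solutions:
 h(z) = C1 + 3*exp(-2*z)/2


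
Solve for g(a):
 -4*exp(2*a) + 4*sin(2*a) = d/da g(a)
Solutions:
 g(a) = C1 - 2*exp(2*a) - 2*cos(2*a)


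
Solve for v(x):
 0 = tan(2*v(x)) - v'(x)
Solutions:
 v(x) = -asin(C1*exp(2*x))/2 + pi/2
 v(x) = asin(C1*exp(2*x))/2


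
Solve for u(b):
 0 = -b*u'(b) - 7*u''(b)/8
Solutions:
 u(b) = C1 + C2*erf(2*sqrt(7)*b/7)


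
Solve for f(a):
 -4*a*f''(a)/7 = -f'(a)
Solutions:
 f(a) = C1 + C2*a^(11/4)


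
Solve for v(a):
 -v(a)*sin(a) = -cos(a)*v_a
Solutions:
 v(a) = C1/cos(a)


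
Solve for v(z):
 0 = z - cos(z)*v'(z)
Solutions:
 v(z) = C1 + Integral(z/cos(z), z)


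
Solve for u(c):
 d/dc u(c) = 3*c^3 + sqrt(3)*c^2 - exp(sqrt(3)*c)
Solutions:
 u(c) = C1 + 3*c^4/4 + sqrt(3)*c^3/3 - sqrt(3)*exp(sqrt(3)*c)/3


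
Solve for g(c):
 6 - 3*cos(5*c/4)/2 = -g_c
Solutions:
 g(c) = C1 - 6*c + 6*sin(5*c/4)/5


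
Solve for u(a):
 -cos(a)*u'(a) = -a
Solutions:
 u(a) = C1 + Integral(a/cos(a), a)


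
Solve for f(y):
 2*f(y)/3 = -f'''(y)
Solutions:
 f(y) = C3*exp(-2^(1/3)*3^(2/3)*y/3) + (C1*sin(2^(1/3)*3^(1/6)*y/2) + C2*cos(2^(1/3)*3^(1/6)*y/2))*exp(2^(1/3)*3^(2/3)*y/6)


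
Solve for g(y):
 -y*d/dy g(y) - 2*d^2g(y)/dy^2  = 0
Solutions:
 g(y) = C1 + C2*erf(y/2)


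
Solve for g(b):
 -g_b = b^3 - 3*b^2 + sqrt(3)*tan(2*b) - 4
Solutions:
 g(b) = C1 - b^4/4 + b^3 + 4*b + sqrt(3)*log(cos(2*b))/2


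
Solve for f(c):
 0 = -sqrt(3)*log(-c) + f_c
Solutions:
 f(c) = C1 + sqrt(3)*c*log(-c) - sqrt(3)*c


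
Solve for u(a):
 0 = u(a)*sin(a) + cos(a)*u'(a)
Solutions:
 u(a) = C1*cos(a)


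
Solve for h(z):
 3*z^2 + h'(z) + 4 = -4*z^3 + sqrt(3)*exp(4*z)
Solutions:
 h(z) = C1 - z^4 - z^3 - 4*z + sqrt(3)*exp(4*z)/4


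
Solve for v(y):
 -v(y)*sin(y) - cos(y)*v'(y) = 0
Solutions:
 v(y) = C1*cos(y)


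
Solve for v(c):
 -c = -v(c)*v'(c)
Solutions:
 v(c) = -sqrt(C1 + c^2)
 v(c) = sqrt(C1 + c^2)


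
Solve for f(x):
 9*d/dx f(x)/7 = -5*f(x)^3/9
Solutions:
 f(x) = -9*sqrt(2)*sqrt(-1/(C1 - 35*x))/2
 f(x) = 9*sqrt(2)*sqrt(-1/(C1 - 35*x))/2


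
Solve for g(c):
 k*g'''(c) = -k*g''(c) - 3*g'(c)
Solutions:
 g(c) = C1 + C2*exp(c*(-1 + sqrt(k*(k - 12))/k)/2) + C3*exp(-c*(1 + sqrt(k*(k - 12))/k)/2)


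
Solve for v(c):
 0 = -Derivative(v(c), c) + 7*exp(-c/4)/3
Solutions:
 v(c) = C1 - 28*exp(-c/4)/3


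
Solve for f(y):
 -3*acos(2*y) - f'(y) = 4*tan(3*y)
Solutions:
 f(y) = C1 - 3*y*acos(2*y) + 3*sqrt(1 - 4*y^2)/2 + 4*log(cos(3*y))/3


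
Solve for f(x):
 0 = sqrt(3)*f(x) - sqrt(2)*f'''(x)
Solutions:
 f(x) = C3*exp(2^(5/6)*3^(1/6)*x/2) + (C1*sin(2^(5/6)*3^(2/3)*x/4) + C2*cos(2^(5/6)*3^(2/3)*x/4))*exp(-2^(5/6)*3^(1/6)*x/4)


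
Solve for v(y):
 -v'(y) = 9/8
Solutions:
 v(y) = C1 - 9*y/8


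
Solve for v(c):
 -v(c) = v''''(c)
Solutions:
 v(c) = (C1*sin(sqrt(2)*c/2) + C2*cos(sqrt(2)*c/2))*exp(-sqrt(2)*c/2) + (C3*sin(sqrt(2)*c/2) + C4*cos(sqrt(2)*c/2))*exp(sqrt(2)*c/2)


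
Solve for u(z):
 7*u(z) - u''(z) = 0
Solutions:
 u(z) = C1*exp(-sqrt(7)*z) + C2*exp(sqrt(7)*z)


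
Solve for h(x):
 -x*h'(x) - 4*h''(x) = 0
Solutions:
 h(x) = C1 + C2*erf(sqrt(2)*x/4)


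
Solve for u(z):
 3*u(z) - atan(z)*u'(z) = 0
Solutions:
 u(z) = C1*exp(3*Integral(1/atan(z), z))


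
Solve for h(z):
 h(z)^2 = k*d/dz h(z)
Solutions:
 h(z) = -k/(C1*k + z)


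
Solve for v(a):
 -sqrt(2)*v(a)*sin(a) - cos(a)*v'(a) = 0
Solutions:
 v(a) = C1*cos(a)^(sqrt(2))


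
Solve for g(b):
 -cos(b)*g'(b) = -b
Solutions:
 g(b) = C1 + Integral(b/cos(b), b)


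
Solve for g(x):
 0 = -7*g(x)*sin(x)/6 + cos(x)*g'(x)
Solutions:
 g(x) = C1/cos(x)^(7/6)


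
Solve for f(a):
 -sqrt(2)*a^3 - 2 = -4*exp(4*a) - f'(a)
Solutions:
 f(a) = C1 + sqrt(2)*a^4/4 + 2*a - exp(4*a)


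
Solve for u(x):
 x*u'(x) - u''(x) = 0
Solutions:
 u(x) = C1 + C2*erfi(sqrt(2)*x/2)


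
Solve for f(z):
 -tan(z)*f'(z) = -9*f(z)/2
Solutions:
 f(z) = C1*sin(z)^(9/2)


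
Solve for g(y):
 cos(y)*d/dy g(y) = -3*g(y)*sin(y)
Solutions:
 g(y) = C1*cos(y)^3


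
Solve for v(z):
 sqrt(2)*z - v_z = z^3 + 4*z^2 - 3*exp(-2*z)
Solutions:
 v(z) = C1 - z^4/4 - 4*z^3/3 + sqrt(2)*z^2/2 - 3*exp(-2*z)/2


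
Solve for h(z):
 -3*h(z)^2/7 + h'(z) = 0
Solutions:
 h(z) = -7/(C1 + 3*z)


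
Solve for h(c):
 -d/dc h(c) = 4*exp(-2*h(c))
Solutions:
 h(c) = log(-sqrt(C1 - 8*c))
 h(c) = log(C1 - 8*c)/2


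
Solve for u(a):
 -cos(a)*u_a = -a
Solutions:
 u(a) = C1 + Integral(a/cos(a), a)


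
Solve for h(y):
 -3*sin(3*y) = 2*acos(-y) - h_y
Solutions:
 h(y) = C1 + 2*y*acos(-y) + 2*sqrt(1 - y^2) - cos(3*y)


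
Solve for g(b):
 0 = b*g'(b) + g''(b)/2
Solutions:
 g(b) = C1 + C2*erf(b)


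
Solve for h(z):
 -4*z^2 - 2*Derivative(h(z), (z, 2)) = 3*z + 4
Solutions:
 h(z) = C1 + C2*z - z^4/6 - z^3/4 - z^2


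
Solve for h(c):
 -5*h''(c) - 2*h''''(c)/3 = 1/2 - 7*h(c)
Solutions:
 h(c) = C1*exp(-c*sqrt(-15 + sqrt(393))/2) + C2*exp(c*sqrt(-15 + sqrt(393))/2) + C3*sin(c*sqrt(15 + sqrt(393))/2) + C4*cos(c*sqrt(15 + sqrt(393))/2) + 1/14


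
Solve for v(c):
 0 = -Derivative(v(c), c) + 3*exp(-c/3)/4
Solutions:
 v(c) = C1 - 9*exp(-c/3)/4


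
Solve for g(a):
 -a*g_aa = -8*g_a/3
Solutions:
 g(a) = C1 + C2*a^(11/3)


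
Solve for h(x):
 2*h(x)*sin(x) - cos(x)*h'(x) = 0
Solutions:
 h(x) = C1/cos(x)^2


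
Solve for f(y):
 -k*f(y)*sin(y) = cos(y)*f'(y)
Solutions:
 f(y) = C1*exp(k*log(cos(y)))


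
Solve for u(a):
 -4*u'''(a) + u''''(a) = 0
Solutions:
 u(a) = C1 + C2*a + C3*a^2 + C4*exp(4*a)


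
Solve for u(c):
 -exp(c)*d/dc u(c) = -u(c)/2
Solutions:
 u(c) = C1*exp(-exp(-c)/2)


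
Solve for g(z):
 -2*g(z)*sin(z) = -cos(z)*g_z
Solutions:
 g(z) = C1/cos(z)^2


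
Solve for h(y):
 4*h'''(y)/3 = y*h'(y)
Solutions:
 h(y) = C1 + Integral(C2*airyai(6^(1/3)*y/2) + C3*airybi(6^(1/3)*y/2), y)


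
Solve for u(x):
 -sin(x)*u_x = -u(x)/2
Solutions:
 u(x) = C1*(cos(x) - 1)^(1/4)/(cos(x) + 1)^(1/4)


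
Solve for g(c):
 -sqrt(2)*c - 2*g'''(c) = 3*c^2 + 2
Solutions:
 g(c) = C1 + C2*c + C3*c^2 - c^5/40 - sqrt(2)*c^4/48 - c^3/6


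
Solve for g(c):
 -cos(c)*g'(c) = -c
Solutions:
 g(c) = C1 + Integral(c/cos(c), c)


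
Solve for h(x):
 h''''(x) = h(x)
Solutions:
 h(x) = C1*exp(-x) + C2*exp(x) + C3*sin(x) + C4*cos(x)


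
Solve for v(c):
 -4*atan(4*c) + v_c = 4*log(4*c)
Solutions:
 v(c) = C1 + 4*c*log(c) + 4*c*atan(4*c) - 4*c + 8*c*log(2) - log(16*c^2 + 1)/2


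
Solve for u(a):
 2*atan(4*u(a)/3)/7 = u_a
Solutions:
 Integral(1/atan(4*_y/3), (_y, u(a))) = C1 + 2*a/7


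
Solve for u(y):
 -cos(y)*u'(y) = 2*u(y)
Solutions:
 u(y) = C1*(sin(y) - 1)/(sin(y) + 1)


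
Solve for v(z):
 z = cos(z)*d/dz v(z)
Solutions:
 v(z) = C1 + Integral(z/cos(z), z)


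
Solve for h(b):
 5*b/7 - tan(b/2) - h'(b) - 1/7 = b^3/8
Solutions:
 h(b) = C1 - b^4/32 + 5*b^2/14 - b/7 + 2*log(cos(b/2))


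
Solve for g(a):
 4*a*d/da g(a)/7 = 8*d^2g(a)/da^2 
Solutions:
 g(a) = C1 + C2*erfi(sqrt(7)*a/14)


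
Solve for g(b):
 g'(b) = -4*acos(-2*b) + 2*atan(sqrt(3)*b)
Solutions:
 g(b) = C1 - 4*b*acos(-2*b) + 2*b*atan(sqrt(3)*b) - 2*sqrt(1 - 4*b^2) - sqrt(3)*log(3*b^2 + 1)/3


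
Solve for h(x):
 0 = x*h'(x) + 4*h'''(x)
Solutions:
 h(x) = C1 + Integral(C2*airyai(-2^(1/3)*x/2) + C3*airybi(-2^(1/3)*x/2), x)


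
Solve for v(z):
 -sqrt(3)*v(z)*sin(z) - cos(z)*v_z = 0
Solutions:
 v(z) = C1*cos(z)^(sqrt(3))


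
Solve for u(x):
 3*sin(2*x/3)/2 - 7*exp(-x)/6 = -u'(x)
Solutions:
 u(x) = C1 + 9*cos(2*x/3)/4 - 7*exp(-x)/6


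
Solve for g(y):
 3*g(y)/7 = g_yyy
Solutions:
 g(y) = C3*exp(3^(1/3)*7^(2/3)*y/7) + (C1*sin(3^(5/6)*7^(2/3)*y/14) + C2*cos(3^(5/6)*7^(2/3)*y/14))*exp(-3^(1/3)*7^(2/3)*y/14)


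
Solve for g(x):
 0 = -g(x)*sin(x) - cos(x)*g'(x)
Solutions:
 g(x) = C1*cos(x)


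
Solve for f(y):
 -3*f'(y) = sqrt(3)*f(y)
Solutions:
 f(y) = C1*exp(-sqrt(3)*y/3)


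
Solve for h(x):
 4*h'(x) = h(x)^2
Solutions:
 h(x) = -4/(C1 + x)


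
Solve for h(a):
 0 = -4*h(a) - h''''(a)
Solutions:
 h(a) = (C1*sin(a) + C2*cos(a))*exp(-a) + (C3*sin(a) + C4*cos(a))*exp(a)


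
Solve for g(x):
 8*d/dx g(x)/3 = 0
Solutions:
 g(x) = C1


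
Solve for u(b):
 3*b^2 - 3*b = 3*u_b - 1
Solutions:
 u(b) = C1 + b^3/3 - b^2/2 + b/3


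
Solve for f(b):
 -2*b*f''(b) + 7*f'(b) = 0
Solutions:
 f(b) = C1 + C2*b^(9/2)


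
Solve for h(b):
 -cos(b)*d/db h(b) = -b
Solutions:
 h(b) = C1 + Integral(b/cos(b), b)


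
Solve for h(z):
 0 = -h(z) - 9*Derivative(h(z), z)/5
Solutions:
 h(z) = C1*exp(-5*z/9)


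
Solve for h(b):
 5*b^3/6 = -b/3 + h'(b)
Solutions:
 h(b) = C1 + 5*b^4/24 + b^2/6


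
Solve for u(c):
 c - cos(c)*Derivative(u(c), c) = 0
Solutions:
 u(c) = C1 + Integral(c/cos(c), c)


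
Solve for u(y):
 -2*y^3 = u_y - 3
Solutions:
 u(y) = C1 - y^4/2 + 3*y


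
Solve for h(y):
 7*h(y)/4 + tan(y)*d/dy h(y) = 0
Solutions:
 h(y) = C1/sin(y)^(7/4)


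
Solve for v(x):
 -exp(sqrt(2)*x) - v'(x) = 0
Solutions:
 v(x) = C1 - sqrt(2)*exp(sqrt(2)*x)/2


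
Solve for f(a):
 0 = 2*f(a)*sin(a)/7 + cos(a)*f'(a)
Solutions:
 f(a) = C1*cos(a)^(2/7)


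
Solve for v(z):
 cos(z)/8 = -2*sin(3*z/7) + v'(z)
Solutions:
 v(z) = C1 + sin(z)/8 - 14*cos(3*z/7)/3


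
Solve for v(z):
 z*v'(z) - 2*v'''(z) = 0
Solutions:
 v(z) = C1 + Integral(C2*airyai(2^(2/3)*z/2) + C3*airybi(2^(2/3)*z/2), z)


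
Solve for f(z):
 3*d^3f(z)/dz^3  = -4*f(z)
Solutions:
 f(z) = C3*exp(-6^(2/3)*z/3) + (C1*sin(2^(2/3)*3^(1/6)*z/2) + C2*cos(2^(2/3)*3^(1/6)*z/2))*exp(6^(2/3)*z/6)


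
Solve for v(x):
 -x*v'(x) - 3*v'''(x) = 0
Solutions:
 v(x) = C1 + Integral(C2*airyai(-3^(2/3)*x/3) + C3*airybi(-3^(2/3)*x/3), x)


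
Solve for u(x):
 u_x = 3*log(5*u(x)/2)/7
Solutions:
 7*Integral(1/(-log(_y) - log(5) + log(2)), (_y, u(x)))/3 = C1 - x


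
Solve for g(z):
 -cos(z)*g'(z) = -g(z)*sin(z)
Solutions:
 g(z) = C1/cos(z)


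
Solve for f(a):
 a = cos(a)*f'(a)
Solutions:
 f(a) = C1 + Integral(a/cos(a), a)


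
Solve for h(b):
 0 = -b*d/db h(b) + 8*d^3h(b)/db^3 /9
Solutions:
 h(b) = C1 + Integral(C2*airyai(3^(2/3)*b/2) + C3*airybi(3^(2/3)*b/2), b)


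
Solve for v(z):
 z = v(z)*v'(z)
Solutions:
 v(z) = -sqrt(C1 + z^2)
 v(z) = sqrt(C1 + z^2)


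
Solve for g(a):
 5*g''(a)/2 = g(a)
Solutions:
 g(a) = C1*exp(-sqrt(10)*a/5) + C2*exp(sqrt(10)*a/5)


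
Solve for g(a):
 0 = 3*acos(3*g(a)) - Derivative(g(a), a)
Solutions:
 Integral(1/acos(3*_y), (_y, g(a))) = C1 + 3*a


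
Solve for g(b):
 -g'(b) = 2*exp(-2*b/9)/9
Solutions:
 g(b) = C1 + exp(-2*b/9)


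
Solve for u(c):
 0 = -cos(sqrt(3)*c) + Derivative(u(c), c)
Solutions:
 u(c) = C1 + sqrt(3)*sin(sqrt(3)*c)/3


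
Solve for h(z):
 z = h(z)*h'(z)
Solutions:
 h(z) = -sqrt(C1 + z^2)
 h(z) = sqrt(C1 + z^2)


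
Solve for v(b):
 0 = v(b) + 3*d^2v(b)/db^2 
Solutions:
 v(b) = C1*sin(sqrt(3)*b/3) + C2*cos(sqrt(3)*b/3)


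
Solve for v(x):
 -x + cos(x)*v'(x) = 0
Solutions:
 v(x) = C1 + Integral(x/cos(x), x)


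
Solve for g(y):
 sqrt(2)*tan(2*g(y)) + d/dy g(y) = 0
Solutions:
 g(y) = -asin(C1*exp(-2*sqrt(2)*y))/2 + pi/2
 g(y) = asin(C1*exp(-2*sqrt(2)*y))/2


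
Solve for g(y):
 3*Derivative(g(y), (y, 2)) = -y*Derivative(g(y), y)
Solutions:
 g(y) = C1 + C2*erf(sqrt(6)*y/6)


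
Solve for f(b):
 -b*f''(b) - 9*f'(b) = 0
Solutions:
 f(b) = C1 + C2/b^8


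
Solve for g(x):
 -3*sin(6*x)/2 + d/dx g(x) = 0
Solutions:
 g(x) = C1 - cos(6*x)/4


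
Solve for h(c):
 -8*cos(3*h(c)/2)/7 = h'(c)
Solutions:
 8*c/7 - log(sin(3*h(c)/2) - 1)/3 + log(sin(3*h(c)/2) + 1)/3 = C1


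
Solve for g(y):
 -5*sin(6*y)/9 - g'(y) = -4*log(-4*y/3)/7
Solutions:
 g(y) = C1 + 4*y*log(-y)/7 - 4*y*log(3)/7 - 4*y/7 + 8*y*log(2)/7 + 5*cos(6*y)/54


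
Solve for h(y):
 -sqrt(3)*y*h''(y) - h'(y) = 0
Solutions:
 h(y) = C1 + C2*y^(1 - sqrt(3)/3)


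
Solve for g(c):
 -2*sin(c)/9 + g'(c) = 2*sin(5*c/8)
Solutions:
 g(c) = C1 - 16*cos(5*c/8)/5 - 2*cos(c)/9


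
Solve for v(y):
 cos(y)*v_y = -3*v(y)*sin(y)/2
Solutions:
 v(y) = C1*cos(y)^(3/2)


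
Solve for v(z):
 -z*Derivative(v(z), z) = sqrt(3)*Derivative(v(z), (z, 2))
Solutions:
 v(z) = C1 + C2*erf(sqrt(2)*3^(3/4)*z/6)


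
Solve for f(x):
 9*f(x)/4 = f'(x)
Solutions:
 f(x) = C1*exp(9*x/4)


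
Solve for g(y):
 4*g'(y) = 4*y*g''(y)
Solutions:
 g(y) = C1 + C2*y^2


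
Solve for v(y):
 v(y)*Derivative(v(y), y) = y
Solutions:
 v(y) = -sqrt(C1 + y^2)
 v(y) = sqrt(C1 + y^2)


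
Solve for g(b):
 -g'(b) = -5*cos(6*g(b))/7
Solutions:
 -5*b/7 - log(sin(6*g(b)) - 1)/12 + log(sin(6*g(b)) + 1)/12 = C1


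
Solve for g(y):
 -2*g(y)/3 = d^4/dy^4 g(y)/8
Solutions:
 g(y) = (C1*sin(sqrt(2)*3^(3/4)*y/3) + C2*cos(sqrt(2)*3^(3/4)*y/3))*exp(-sqrt(2)*3^(3/4)*y/3) + (C3*sin(sqrt(2)*3^(3/4)*y/3) + C4*cos(sqrt(2)*3^(3/4)*y/3))*exp(sqrt(2)*3^(3/4)*y/3)


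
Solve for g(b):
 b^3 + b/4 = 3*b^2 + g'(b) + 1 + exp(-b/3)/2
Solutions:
 g(b) = C1 + b^4/4 - b^3 + b^2/8 - b + 3*exp(-b/3)/2


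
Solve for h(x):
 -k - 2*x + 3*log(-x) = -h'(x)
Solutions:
 h(x) = C1 + x^2 + x*(k + 3) - 3*x*log(-x)


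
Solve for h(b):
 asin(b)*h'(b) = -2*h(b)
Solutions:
 h(b) = C1*exp(-2*Integral(1/asin(b), b))


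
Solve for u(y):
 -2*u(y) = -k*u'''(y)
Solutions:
 u(y) = C1*exp(2^(1/3)*y*(1/k)^(1/3)) + C2*exp(2^(1/3)*y*(-1 + sqrt(3)*I)*(1/k)^(1/3)/2) + C3*exp(-2^(1/3)*y*(1 + sqrt(3)*I)*(1/k)^(1/3)/2)


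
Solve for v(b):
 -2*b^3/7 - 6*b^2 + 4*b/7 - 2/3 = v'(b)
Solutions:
 v(b) = C1 - b^4/14 - 2*b^3 + 2*b^2/7 - 2*b/3


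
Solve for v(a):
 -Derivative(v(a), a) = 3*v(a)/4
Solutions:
 v(a) = C1*exp(-3*a/4)


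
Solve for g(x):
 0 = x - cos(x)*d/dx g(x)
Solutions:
 g(x) = C1 + Integral(x/cos(x), x)


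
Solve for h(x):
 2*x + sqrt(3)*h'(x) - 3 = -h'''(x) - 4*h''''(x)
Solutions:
 h(x) = C1 + C2*exp(x*(-2 + (1 + 216*sqrt(3) + sqrt(-1 + (1 + 216*sqrt(3))^2))^(-1/3) + (1 + 216*sqrt(3) + sqrt(-1 + (1 + 216*sqrt(3))^2))^(1/3))/24)*sin(sqrt(3)*x*(-(1 + 216*sqrt(3) + sqrt(-1 + (1 + 216*sqrt(3))^2))^(1/3) + (1 + 216*sqrt(3) + sqrt(-1 + (1 + 216*sqrt(3))^2))^(-1/3))/24) + C3*exp(x*(-2 + (1 + 216*sqrt(3) + sqrt(-1 + (1 + 216*sqrt(3))^2))^(-1/3) + (1 + 216*sqrt(3) + sqrt(-1 + (1 + 216*sqrt(3))^2))^(1/3))/24)*cos(sqrt(3)*x*(-(1 + 216*sqrt(3) + sqrt(-1 + (1 + 216*sqrt(3))^2))^(1/3) + (1 + 216*sqrt(3) + sqrt(-1 + (1 + 216*sqrt(3))^2))^(-1/3))/24) + C4*exp(-x*((1 + 216*sqrt(3) + sqrt(-1 + (1 + 216*sqrt(3))^2))^(-1/3) + 1 + (1 + 216*sqrt(3) + sqrt(-1 + (1 + 216*sqrt(3))^2))^(1/3))/12) - sqrt(3)*x^2/3 + sqrt(3)*x


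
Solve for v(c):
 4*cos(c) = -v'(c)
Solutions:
 v(c) = C1 - 4*sin(c)


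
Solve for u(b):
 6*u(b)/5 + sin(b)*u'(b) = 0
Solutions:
 u(b) = C1*(cos(b) + 1)^(3/5)/(cos(b) - 1)^(3/5)


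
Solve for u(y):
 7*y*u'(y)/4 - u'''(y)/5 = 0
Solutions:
 u(y) = C1 + Integral(C2*airyai(70^(1/3)*y/2) + C3*airybi(70^(1/3)*y/2), y)


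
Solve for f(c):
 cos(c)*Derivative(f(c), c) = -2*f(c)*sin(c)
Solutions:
 f(c) = C1*cos(c)^2


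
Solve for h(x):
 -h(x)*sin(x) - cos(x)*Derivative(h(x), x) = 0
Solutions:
 h(x) = C1*cos(x)


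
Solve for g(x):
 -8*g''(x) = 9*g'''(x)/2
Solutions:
 g(x) = C1 + C2*x + C3*exp(-16*x/9)


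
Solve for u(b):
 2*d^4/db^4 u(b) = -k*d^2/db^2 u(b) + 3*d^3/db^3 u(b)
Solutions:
 u(b) = C1 + C2*b + C3*exp(b*(3 - sqrt(9 - 8*k))/4) + C4*exp(b*(sqrt(9 - 8*k) + 3)/4)


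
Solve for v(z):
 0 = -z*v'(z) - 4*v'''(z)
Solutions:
 v(z) = C1 + Integral(C2*airyai(-2^(1/3)*z/2) + C3*airybi(-2^(1/3)*z/2), z)


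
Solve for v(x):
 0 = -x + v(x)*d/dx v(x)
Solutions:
 v(x) = -sqrt(C1 + x^2)
 v(x) = sqrt(C1 + x^2)


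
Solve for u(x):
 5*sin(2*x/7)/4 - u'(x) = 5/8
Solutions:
 u(x) = C1 - 5*x/8 - 35*cos(2*x/7)/8


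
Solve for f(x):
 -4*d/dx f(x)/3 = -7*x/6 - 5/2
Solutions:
 f(x) = C1 + 7*x^2/16 + 15*x/8


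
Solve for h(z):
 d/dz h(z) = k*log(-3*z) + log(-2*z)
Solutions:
 h(z) = C1 + z*(k + 1)*log(-z) + z*(-k + k*log(3) - 1 + log(2))


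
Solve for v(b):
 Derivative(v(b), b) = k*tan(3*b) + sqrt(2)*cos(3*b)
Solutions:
 v(b) = C1 - k*log(cos(3*b))/3 + sqrt(2)*sin(3*b)/3


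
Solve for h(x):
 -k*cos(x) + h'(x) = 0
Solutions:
 h(x) = C1 + k*sin(x)


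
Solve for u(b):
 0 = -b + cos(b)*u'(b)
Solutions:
 u(b) = C1 + Integral(b/cos(b), b)


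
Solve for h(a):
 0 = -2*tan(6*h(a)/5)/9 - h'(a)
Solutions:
 h(a) = -5*asin(C1*exp(-4*a/15))/6 + 5*pi/6
 h(a) = 5*asin(C1*exp(-4*a/15))/6


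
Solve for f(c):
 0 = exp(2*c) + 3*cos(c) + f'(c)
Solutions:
 f(c) = C1 - exp(2*c)/2 - 3*sin(c)


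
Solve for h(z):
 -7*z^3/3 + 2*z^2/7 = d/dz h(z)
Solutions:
 h(z) = C1 - 7*z^4/12 + 2*z^3/21


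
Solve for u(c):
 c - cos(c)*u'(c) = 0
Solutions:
 u(c) = C1 + Integral(c/cos(c), c)


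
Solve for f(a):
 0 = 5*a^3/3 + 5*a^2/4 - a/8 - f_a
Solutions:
 f(a) = C1 + 5*a^4/12 + 5*a^3/12 - a^2/16


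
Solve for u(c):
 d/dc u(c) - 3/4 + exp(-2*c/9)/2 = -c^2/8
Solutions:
 u(c) = C1 - c^3/24 + 3*c/4 + 9*exp(-2*c/9)/4


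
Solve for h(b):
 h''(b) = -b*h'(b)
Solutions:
 h(b) = C1 + C2*erf(sqrt(2)*b/2)


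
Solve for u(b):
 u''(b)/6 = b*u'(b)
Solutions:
 u(b) = C1 + C2*erfi(sqrt(3)*b)


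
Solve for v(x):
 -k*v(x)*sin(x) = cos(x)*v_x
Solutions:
 v(x) = C1*exp(k*log(cos(x)))


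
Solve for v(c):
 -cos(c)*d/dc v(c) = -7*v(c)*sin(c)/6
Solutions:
 v(c) = C1/cos(c)^(7/6)


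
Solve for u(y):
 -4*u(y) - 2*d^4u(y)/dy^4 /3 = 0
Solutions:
 u(y) = (C1*sin(2^(3/4)*3^(1/4)*y/2) + C2*cos(2^(3/4)*3^(1/4)*y/2))*exp(-2^(3/4)*3^(1/4)*y/2) + (C3*sin(2^(3/4)*3^(1/4)*y/2) + C4*cos(2^(3/4)*3^(1/4)*y/2))*exp(2^(3/4)*3^(1/4)*y/2)


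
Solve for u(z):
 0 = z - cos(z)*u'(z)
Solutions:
 u(z) = C1 + Integral(z/cos(z), z)


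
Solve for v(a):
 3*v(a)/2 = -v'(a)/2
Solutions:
 v(a) = C1*exp(-3*a)


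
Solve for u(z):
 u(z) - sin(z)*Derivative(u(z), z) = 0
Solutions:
 u(z) = C1*sqrt(cos(z) - 1)/sqrt(cos(z) + 1)


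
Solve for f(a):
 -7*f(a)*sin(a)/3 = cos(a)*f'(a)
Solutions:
 f(a) = C1*cos(a)^(7/3)


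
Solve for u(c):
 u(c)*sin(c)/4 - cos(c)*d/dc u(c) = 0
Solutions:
 u(c) = C1/cos(c)^(1/4)


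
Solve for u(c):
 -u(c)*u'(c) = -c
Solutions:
 u(c) = -sqrt(C1 + c^2)
 u(c) = sqrt(C1 + c^2)


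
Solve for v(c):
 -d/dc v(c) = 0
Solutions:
 v(c) = C1


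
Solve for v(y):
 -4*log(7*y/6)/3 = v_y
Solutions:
 v(y) = C1 - 4*y*log(y)/3 - 4*y*log(7)/3 + 4*y/3 + 4*y*log(6)/3


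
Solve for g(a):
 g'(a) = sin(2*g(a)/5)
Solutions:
 -a + 5*log(cos(2*g(a)/5) - 1)/4 - 5*log(cos(2*g(a)/5) + 1)/4 = C1


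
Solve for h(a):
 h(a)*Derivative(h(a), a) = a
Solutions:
 h(a) = -sqrt(C1 + a^2)
 h(a) = sqrt(C1 + a^2)


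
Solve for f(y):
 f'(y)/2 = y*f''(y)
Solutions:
 f(y) = C1 + C2*y^(3/2)


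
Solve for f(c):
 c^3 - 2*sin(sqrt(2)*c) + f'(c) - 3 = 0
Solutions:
 f(c) = C1 - c^4/4 + 3*c - sqrt(2)*cos(sqrt(2)*c)


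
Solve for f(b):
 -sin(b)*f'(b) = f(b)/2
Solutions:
 f(b) = C1*(cos(b) + 1)^(1/4)/(cos(b) - 1)^(1/4)


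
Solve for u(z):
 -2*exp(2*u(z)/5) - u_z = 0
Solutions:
 u(z) = 5*log(-sqrt(-1/(C1 - 2*z))) - 5*log(2) + 5*log(10)/2
 u(z) = 5*log(-1/(C1 - 2*z))/2 - 5*log(2) + 5*log(10)/2


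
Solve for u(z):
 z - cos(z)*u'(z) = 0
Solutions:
 u(z) = C1 + Integral(z/cos(z), z)


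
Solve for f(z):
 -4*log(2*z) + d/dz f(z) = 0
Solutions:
 f(z) = C1 + 4*z*log(z) - 4*z + z*log(16)


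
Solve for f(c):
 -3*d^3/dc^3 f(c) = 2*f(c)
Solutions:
 f(c) = C3*exp(-2^(1/3)*3^(2/3)*c/3) + (C1*sin(2^(1/3)*3^(1/6)*c/2) + C2*cos(2^(1/3)*3^(1/6)*c/2))*exp(2^(1/3)*3^(2/3)*c/6)


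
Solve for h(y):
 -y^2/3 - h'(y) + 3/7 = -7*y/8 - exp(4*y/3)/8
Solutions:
 h(y) = C1 - y^3/9 + 7*y^2/16 + 3*y/7 + 3*exp(4*y/3)/32


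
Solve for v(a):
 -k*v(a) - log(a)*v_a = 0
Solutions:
 v(a) = C1*exp(-k*li(a))


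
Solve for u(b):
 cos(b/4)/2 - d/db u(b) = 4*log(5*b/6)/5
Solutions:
 u(b) = C1 - 4*b*log(b)/5 - 4*b*log(5)/5 + 4*b/5 + 4*b*log(6)/5 + 2*sin(b/4)


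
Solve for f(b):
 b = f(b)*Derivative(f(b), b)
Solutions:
 f(b) = -sqrt(C1 + b^2)
 f(b) = sqrt(C1 + b^2)


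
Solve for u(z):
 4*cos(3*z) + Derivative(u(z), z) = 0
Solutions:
 u(z) = C1 - 4*sin(3*z)/3


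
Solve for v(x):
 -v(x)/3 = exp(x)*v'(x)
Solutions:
 v(x) = C1*exp(exp(-x)/3)


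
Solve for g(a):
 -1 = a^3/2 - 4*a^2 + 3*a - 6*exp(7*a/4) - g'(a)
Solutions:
 g(a) = C1 + a^4/8 - 4*a^3/3 + 3*a^2/2 + a - 24*exp(7*a/4)/7


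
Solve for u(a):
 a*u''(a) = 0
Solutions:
 u(a) = C1 + C2*a


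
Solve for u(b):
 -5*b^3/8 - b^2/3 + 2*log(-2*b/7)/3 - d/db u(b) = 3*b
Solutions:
 u(b) = C1 - 5*b^4/32 - b^3/9 - 3*b^2/2 + 2*b*log(-b)/3 + 2*b*(-log(7) - 1 + log(2))/3


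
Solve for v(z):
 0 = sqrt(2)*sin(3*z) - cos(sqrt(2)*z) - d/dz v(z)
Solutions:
 v(z) = C1 - sqrt(2)*sin(sqrt(2)*z)/2 - sqrt(2)*cos(3*z)/3
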